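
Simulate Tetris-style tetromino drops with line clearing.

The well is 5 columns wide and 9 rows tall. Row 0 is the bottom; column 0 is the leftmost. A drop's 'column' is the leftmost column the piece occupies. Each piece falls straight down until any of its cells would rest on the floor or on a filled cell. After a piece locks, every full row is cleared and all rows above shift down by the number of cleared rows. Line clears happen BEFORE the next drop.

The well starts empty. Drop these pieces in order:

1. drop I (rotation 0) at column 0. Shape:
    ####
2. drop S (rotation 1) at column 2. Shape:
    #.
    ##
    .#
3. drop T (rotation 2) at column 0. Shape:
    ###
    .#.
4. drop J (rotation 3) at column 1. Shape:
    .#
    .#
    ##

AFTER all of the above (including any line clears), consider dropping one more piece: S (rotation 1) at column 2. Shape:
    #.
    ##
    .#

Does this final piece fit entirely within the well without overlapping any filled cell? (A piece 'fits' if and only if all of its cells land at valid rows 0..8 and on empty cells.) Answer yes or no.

Drop 1: I rot0 at col 0 lands with bottom-row=0; cleared 0 line(s) (total 0); column heights now [1 1 1 1 0], max=1
Drop 2: S rot1 at col 2 lands with bottom-row=1; cleared 0 line(s) (total 0); column heights now [1 1 4 3 0], max=4
Drop 3: T rot2 at col 0 lands with bottom-row=3; cleared 0 line(s) (total 0); column heights now [5 5 5 3 0], max=5
Drop 4: J rot3 at col 1 lands with bottom-row=5; cleared 0 line(s) (total 0); column heights now [5 6 8 3 0], max=8
Test piece S rot1 at col 2 (width 2): heights before test = [5 6 8 3 0]; fits = False

Answer: no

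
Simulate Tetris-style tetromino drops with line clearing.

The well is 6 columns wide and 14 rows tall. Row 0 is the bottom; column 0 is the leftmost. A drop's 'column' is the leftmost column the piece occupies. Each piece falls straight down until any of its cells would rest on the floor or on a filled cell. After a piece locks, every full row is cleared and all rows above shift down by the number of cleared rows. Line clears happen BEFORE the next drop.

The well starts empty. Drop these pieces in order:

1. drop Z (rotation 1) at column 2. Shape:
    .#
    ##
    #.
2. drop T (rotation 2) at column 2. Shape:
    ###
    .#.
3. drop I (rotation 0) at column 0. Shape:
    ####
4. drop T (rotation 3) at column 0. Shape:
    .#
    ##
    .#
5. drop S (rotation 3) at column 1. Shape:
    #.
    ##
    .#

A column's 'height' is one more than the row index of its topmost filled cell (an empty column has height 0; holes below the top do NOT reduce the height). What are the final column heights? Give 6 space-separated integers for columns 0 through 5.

Drop 1: Z rot1 at col 2 lands with bottom-row=0; cleared 0 line(s) (total 0); column heights now [0 0 2 3 0 0], max=3
Drop 2: T rot2 at col 2 lands with bottom-row=3; cleared 0 line(s) (total 0); column heights now [0 0 5 5 5 0], max=5
Drop 3: I rot0 at col 0 lands with bottom-row=5; cleared 0 line(s) (total 0); column heights now [6 6 6 6 5 0], max=6
Drop 4: T rot3 at col 0 lands with bottom-row=6; cleared 0 line(s) (total 0); column heights now [8 9 6 6 5 0], max=9
Drop 5: S rot3 at col 1 lands with bottom-row=8; cleared 0 line(s) (total 0); column heights now [8 11 10 6 5 0], max=11

Answer: 8 11 10 6 5 0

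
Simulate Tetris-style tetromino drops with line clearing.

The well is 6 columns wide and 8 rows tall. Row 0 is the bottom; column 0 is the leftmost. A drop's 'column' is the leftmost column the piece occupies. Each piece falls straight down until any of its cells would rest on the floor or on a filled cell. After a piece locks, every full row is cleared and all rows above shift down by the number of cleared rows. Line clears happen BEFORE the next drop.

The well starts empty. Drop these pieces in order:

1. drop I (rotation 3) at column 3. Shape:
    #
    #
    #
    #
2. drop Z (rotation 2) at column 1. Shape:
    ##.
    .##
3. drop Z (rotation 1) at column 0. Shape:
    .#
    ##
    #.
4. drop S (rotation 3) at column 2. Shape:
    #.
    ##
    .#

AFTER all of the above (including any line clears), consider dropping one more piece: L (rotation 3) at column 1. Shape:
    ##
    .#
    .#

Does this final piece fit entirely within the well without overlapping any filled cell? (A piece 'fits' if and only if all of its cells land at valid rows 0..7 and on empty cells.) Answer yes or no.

Drop 1: I rot3 at col 3 lands with bottom-row=0; cleared 0 line(s) (total 0); column heights now [0 0 0 4 0 0], max=4
Drop 2: Z rot2 at col 1 lands with bottom-row=4; cleared 0 line(s) (total 0); column heights now [0 6 6 5 0 0], max=6
Drop 3: Z rot1 at col 0 lands with bottom-row=5; cleared 0 line(s) (total 0); column heights now [7 8 6 5 0 0], max=8
Drop 4: S rot3 at col 2 lands with bottom-row=5; cleared 0 line(s) (total 0); column heights now [7 8 8 7 0 0], max=8
Test piece L rot3 at col 1 (width 2): heights before test = [7 8 8 7 0 0]; fits = False

Answer: no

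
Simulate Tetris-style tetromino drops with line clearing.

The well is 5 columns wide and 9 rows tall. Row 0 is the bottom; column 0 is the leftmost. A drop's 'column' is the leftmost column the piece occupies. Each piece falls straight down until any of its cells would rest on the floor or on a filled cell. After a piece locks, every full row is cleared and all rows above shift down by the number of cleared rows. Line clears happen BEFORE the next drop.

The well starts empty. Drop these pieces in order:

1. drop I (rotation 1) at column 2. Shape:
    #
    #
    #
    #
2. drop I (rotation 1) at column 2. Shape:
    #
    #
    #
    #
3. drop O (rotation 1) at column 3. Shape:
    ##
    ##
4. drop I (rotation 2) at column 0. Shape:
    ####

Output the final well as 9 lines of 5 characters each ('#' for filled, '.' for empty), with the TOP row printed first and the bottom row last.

Drop 1: I rot1 at col 2 lands with bottom-row=0; cleared 0 line(s) (total 0); column heights now [0 0 4 0 0], max=4
Drop 2: I rot1 at col 2 lands with bottom-row=4; cleared 0 line(s) (total 0); column heights now [0 0 8 0 0], max=8
Drop 3: O rot1 at col 3 lands with bottom-row=0; cleared 0 line(s) (total 0); column heights now [0 0 8 2 2], max=8
Drop 4: I rot2 at col 0 lands with bottom-row=8; cleared 0 line(s) (total 0); column heights now [9 9 9 9 2], max=9

Answer: ####.
..#..
..#..
..#..
..#..
..#..
..#..
..###
..###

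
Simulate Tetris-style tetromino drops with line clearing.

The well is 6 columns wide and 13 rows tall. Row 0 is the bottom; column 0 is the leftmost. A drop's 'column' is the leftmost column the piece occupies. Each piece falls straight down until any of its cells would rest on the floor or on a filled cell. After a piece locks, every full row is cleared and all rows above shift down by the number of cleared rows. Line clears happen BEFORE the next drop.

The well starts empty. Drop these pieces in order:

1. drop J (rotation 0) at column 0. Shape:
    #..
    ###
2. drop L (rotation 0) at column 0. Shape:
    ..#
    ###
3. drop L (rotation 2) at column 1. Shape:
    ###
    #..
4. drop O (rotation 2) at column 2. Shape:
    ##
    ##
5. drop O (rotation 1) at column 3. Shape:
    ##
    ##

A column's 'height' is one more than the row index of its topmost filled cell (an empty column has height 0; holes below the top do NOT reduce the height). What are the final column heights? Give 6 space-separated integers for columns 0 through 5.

Answer: 3 5 7 9 9 0

Derivation:
Drop 1: J rot0 at col 0 lands with bottom-row=0; cleared 0 line(s) (total 0); column heights now [2 1 1 0 0 0], max=2
Drop 2: L rot0 at col 0 lands with bottom-row=2; cleared 0 line(s) (total 0); column heights now [3 3 4 0 0 0], max=4
Drop 3: L rot2 at col 1 lands with bottom-row=3; cleared 0 line(s) (total 0); column heights now [3 5 5 5 0 0], max=5
Drop 4: O rot2 at col 2 lands with bottom-row=5; cleared 0 line(s) (total 0); column heights now [3 5 7 7 0 0], max=7
Drop 5: O rot1 at col 3 lands with bottom-row=7; cleared 0 line(s) (total 0); column heights now [3 5 7 9 9 0], max=9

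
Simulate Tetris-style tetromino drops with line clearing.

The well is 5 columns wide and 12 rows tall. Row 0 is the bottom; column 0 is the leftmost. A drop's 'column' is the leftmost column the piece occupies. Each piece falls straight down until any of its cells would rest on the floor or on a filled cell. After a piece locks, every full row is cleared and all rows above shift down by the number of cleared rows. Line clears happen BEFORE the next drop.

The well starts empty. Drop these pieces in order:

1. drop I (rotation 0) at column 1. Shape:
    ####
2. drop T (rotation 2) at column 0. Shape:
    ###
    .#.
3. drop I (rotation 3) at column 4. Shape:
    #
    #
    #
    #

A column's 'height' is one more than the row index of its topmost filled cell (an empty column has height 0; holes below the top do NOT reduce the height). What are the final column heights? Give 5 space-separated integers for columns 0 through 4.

Drop 1: I rot0 at col 1 lands with bottom-row=0; cleared 0 line(s) (total 0); column heights now [0 1 1 1 1], max=1
Drop 2: T rot2 at col 0 lands with bottom-row=1; cleared 0 line(s) (total 0); column heights now [3 3 3 1 1], max=3
Drop 3: I rot3 at col 4 lands with bottom-row=1; cleared 0 line(s) (total 0); column heights now [3 3 3 1 5], max=5

Answer: 3 3 3 1 5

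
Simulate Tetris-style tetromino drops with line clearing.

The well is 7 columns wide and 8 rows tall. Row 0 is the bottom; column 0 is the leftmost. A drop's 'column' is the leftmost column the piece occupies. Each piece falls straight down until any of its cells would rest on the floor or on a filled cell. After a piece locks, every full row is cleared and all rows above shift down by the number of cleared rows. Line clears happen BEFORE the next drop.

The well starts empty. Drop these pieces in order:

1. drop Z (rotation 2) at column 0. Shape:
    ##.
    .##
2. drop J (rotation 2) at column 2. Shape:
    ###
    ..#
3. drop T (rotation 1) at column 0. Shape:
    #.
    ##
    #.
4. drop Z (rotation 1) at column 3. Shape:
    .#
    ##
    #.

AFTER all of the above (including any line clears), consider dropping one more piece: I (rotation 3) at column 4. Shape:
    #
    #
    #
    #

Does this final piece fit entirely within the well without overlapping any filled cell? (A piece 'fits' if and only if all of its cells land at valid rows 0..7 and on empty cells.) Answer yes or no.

Drop 1: Z rot2 at col 0 lands with bottom-row=0; cleared 0 line(s) (total 0); column heights now [2 2 1 0 0 0 0], max=2
Drop 2: J rot2 at col 2 lands with bottom-row=0; cleared 0 line(s) (total 0); column heights now [2 2 2 2 2 0 0], max=2
Drop 3: T rot1 at col 0 lands with bottom-row=2; cleared 0 line(s) (total 0); column heights now [5 4 2 2 2 0 0], max=5
Drop 4: Z rot1 at col 3 lands with bottom-row=2; cleared 0 line(s) (total 0); column heights now [5 4 2 4 5 0 0], max=5
Test piece I rot3 at col 4 (width 1): heights before test = [5 4 2 4 5 0 0]; fits = False

Answer: no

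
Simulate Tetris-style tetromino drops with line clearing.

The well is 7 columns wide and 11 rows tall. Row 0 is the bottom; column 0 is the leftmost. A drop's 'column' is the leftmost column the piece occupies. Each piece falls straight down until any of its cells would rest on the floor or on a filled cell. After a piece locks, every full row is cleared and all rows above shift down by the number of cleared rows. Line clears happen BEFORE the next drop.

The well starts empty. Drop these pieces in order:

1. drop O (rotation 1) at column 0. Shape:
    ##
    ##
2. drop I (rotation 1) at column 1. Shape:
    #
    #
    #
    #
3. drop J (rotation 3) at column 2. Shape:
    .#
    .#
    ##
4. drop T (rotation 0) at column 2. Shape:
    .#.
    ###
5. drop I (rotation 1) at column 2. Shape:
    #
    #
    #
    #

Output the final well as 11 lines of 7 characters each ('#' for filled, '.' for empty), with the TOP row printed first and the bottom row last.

Answer: .......
.......
.......
..#....
..#....
.##....
.###...
.####..
.#.#...
##.#...
####...

Derivation:
Drop 1: O rot1 at col 0 lands with bottom-row=0; cleared 0 line(s) (total 0); column heights now [2 2 0 0 0 0 0], max=2
Drop 2: I rot1 at col 1 lands with bottom-row=2; cleared 0 line(s) (total 0); column heights now [2 6 0 0 0 0 0], max=6
Drop 3: J rot3 at col 2 lands with bottom-row=0; cleared 0 line(s) (total 0); column heights now [2 6 1 3 0 0 0], max=6
Drop 4: T rot0 at col 2 lands with bottom-row=3; cleared 0 line(s) (total 0); column heights now [2 6 4 5 4 0 0], max=6
Drop 5: I rot1 at col 2 lands with bottom-row=4; cleared 0 line(s) (total 0); column heights now [2 6 8 5 4 0 0], max=8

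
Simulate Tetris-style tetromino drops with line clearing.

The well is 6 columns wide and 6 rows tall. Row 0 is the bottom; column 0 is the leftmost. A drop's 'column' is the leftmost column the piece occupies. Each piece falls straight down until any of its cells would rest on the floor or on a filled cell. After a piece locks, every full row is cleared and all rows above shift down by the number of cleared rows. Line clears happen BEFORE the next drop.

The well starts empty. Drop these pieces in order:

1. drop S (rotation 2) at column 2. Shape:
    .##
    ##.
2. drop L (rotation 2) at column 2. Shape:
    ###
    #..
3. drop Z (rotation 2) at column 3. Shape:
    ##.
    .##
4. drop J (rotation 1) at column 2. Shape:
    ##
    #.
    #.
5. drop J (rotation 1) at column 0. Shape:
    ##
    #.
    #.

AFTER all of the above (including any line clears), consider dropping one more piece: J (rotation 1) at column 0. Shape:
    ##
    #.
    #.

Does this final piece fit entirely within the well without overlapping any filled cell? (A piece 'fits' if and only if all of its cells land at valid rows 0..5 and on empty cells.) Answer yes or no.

Answer: yes

Derivation:
Drop 1: S rot2 at col 2 lands with bottom-row=0; cleared 0 line(s) (total 0); column heights now [0 0 1 2 2 0], max=2
Drop 2: L rot2 at col 2 lands with bottom-row=1; cleared 0 line(s) (total 0); column heights now [0 0 3 3 3 0], max=3
Drop 3: Z rot2 at col 3 lands with bottom-row=3; cleared 0 line(s) (total 0); column heights now [0 0 3 5 5 4], max=5
Drop 4: J rot1 at col 2 lands with bottom-row=3; cleared 0 line(s) (total 0); column heights now [0 0 6 6 5 4], max=6
Drop 5: J rot1 at col 0 lands with bottom-row=0; cleared 0 line(s) (total 0); column heights now [3 3 6 6 5 4], max=6
Test piece J rot1 at col 0 (width 2): heights before test = [3 3 6 6 5 4]; fits = True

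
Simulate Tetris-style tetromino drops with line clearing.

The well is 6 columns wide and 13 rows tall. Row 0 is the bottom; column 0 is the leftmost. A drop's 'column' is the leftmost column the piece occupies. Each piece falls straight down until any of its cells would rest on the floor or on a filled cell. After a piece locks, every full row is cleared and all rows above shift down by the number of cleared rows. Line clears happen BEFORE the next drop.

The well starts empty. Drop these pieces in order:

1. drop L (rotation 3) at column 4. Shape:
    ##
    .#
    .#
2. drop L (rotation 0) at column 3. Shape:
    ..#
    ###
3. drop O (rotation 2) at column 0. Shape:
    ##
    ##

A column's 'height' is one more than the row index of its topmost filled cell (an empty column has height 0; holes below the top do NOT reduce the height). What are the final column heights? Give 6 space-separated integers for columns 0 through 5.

Drop 1: L rot3 at col 4 lands with bottom-row=0; cleared 0 line(s) (total 0); column heights now [0 0 0 0 3 3], max=3
Drop 2: L rot0 at col 3 lands with bottom-row=3; cleared 0 line(s) (total 0); column heights now [0 0 0 4 4 5], max=5
Drop 3: O rot2 at col 0 lands with bottom-row=0; cleared 0 line(s) (total 0); column heights now [2 2 0 4 4 5], max=5

Answer: 2 2 0 4 4 5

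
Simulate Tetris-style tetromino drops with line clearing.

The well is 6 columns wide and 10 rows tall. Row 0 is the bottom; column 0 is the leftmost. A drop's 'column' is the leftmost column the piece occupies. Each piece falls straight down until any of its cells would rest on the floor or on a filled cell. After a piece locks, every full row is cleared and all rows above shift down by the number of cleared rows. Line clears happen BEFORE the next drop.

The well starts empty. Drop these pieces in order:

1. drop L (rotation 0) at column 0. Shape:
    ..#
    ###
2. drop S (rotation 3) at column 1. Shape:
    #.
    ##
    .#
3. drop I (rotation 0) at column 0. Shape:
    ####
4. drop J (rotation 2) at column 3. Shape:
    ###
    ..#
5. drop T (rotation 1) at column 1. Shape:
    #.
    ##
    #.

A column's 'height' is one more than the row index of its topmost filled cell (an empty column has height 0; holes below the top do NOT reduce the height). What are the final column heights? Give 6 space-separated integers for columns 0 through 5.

Answer: 6 9 8 7 7 7

Derivation:
Drop 1: L rot0 at col 0 lands with bottom-row=0; cleared 0 line(s) (total 0); column heights now [1 1 2 0 0 0], max=2
Drop 2: S rot3 at col 1 lands with bottom-row=2; cleared 0 line(s) (total 0); column heights now [1 5 4 0 0 0], max=5
Drop 3: I rot0 at col 0 lands with bottom-row=5; cleared 0 line(s) (total 0); column heights now [6 6 6 6 0 0], max=6
Drop 4: J rot2 at col 3 lands with bottom-row=5; cleared 0 line(s) (total 0); column heights now [6 6 6 7 7 7], max=7
Drop 5: T rot1 at col 1 lands with bottom-row=6; cleared 0 line(s) (total 0); column heights now [6 9 8 7 7 7], max=9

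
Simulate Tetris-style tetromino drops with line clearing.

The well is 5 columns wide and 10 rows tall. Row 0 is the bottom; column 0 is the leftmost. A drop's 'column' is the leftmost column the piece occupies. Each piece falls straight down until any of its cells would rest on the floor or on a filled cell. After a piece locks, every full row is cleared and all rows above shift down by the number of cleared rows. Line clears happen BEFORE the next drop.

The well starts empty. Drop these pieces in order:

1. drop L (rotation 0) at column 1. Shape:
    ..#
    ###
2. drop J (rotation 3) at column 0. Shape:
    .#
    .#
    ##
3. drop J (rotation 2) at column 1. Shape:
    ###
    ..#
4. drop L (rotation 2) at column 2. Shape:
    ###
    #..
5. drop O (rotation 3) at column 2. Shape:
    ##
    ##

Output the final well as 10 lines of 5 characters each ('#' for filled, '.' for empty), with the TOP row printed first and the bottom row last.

Answer: .....
..##.
..##.
..###
..#..
.###.
.#.#.
.#...
##.#.
.###.

Derivation:
Drop 1: L rot0 at col 1 lands with bottom-row=0; cleared 0 line(s) (total 0); column heights now [0 1 1 2 0], max=2
Drop 2: J rot3 at col 0 lands with bottom-row=1; cleared 0 line(s) (total 0); column heights now [2 4 1 2 0], max=4
Drop 3: J rot2 at col 1 lands with bottom-row=3; cleared 0 line(s) (total 0); column heights now [2 5 5 5 0], max=5
Drop 4: L rot2 at col 2 lands with bottom-row=5; cleared 0 line(s) (total 0); column heights now [2 5 7 7 7], max=7
Drop 5: O rot3 at col 2 lands with bottom-row=7; cleared 0 line(s) (total 0); column heights now [2 5 9 9 7], max=9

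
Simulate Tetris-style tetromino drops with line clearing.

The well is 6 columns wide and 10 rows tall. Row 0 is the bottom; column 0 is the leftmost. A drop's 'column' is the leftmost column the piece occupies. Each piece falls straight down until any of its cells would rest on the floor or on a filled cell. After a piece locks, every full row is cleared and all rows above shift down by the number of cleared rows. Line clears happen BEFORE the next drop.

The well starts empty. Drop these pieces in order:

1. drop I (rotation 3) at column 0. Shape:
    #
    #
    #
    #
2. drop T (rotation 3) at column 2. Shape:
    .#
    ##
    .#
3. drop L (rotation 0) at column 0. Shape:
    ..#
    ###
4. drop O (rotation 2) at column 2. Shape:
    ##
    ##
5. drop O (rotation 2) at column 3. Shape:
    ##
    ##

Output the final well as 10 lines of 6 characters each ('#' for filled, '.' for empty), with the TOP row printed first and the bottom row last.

Drop 1: I rot3 at col 0 lands with bottom-row=0; cleared 0 line(s) (total 0); column heights now [4 0 0 0 0 0], max=4
Drop 2: T rot3 at col 2 lands with bottom-row=0; cleared 0 line(s) (total 0); column heights now [4 0 2 3 0 0], max=4
Drop 3: L rot0 at col 0 lands with bottom-row=4; cleared 0 line(s) (total 0); column heights now [5 5 6 3 0 0], max=6
Drop 4: O rot2 at col 2 lands with bottom-row=6; cleared 0 line(s) (total 0); column heights now [5 5 8 8 0 0], max=8
Drop 5: O rot2 at col 3 lands with bottom-row=8; cleared 0 line(s) (total 0); column heights now [5 5 8 10 10 0], max=10

Answer: ...##.
...##.
..##..
..##..
..#...
###...
#.....
#..#..
#.##..
#..#..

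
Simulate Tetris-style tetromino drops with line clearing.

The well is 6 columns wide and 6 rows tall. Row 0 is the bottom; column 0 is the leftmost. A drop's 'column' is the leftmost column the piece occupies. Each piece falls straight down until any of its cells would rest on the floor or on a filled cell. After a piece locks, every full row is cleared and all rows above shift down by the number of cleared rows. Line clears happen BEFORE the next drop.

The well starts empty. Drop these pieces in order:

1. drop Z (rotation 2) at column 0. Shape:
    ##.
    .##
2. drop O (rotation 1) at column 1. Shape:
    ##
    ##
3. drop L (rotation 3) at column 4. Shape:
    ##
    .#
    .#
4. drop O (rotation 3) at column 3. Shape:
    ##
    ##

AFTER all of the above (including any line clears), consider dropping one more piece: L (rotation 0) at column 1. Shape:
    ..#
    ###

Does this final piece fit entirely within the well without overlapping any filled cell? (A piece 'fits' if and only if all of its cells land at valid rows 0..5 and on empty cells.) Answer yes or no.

Answer: no

Derivation:
Drop 1: Z rot2 at col 0 lands with bottom-row=0; cleared 0 line(s) (total 0); column heights now [2 2 1 0 0 0], max=2
Drop 2: O rot1 at col 1 lands with bottom-row=2; cleared 0 line(s) (total 0); column heights now [2 4 4 0 0 0], max=4
Drop 3: L rot3 at col 4 lands with bottom-row=0; cleared 0 line(s) (total 0); column heights now [2 4 4 0 3 3], max=4
Drop 4: O rot3 at col 3 lands with bottom-row=3; cleared 0 line(s) (total 0); column heights now [2 4 4 5 5 3], max=5
Test piece L rot0 at col 1 (width 3): heights before test = [2 4 4 5 5 3]; fits = False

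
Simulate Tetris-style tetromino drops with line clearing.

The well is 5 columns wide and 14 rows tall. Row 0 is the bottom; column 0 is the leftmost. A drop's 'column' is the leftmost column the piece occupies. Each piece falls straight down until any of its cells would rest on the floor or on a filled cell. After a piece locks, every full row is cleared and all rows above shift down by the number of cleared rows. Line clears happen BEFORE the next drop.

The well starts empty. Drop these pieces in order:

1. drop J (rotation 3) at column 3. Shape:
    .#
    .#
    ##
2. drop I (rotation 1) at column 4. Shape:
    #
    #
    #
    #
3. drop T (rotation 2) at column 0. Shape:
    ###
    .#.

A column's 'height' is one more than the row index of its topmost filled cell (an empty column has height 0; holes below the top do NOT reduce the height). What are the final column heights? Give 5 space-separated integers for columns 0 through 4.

Answer: 2 2 2 1 7

Derivation:
Drop 1: J rot3 at col 3 lands with bottom-row=0; cleared 0 line(s) (total 0); column heights now [0 0 0 1 3], max=3
Drop 2: I rot1 at col 4 lands with bottom-row=3; cleared 0 line(s) (total 0); column heights now [0 0 0 1 7], max=7
Drop 3: T rot2 at col 0 lands with bottom-row=0; cleared 0 line(s) (total 0); column heights now [2 2 2 1 7], max=7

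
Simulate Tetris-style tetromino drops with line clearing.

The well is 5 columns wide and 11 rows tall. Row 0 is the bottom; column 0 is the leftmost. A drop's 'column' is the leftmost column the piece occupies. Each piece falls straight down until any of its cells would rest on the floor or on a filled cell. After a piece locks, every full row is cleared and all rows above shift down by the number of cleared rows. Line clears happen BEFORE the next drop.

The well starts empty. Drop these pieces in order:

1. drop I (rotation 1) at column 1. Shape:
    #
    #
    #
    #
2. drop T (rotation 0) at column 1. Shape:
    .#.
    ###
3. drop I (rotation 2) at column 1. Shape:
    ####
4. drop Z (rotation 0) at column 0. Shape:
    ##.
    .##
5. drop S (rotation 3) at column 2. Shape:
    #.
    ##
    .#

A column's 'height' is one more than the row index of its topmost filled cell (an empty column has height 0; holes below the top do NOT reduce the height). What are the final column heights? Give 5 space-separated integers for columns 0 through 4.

Drop 1: I rot1 at col 1 lands with bottom-row=0; cleared 0 line(s) (total 0); column heights now [0 4 0 0 0], max=4
Drop 2: T rot0 at col 1 lands with bottom-row=4; cleared 0 line(s) (total 0); column heights now [0 5 6 5 0], max=6
Drop 3: I rot2 at col 1 lands with bottom-row=6; cleared 0 line(s) (total 0); column heights now [0 7 7 7 7], max=7
Drop 4: Z rot0 at col 0 lands with bottom-row=7; cleared 0 line(s) (total 0); column heights now [9 9 8 7 7], max=9
Drop 5: S rot3 at col 2 lands with bottom-row=7; cleared 0 line(s) (total 0); column heights now [9 9 10 9 7], max=10

Answer: 9 9 10 9 7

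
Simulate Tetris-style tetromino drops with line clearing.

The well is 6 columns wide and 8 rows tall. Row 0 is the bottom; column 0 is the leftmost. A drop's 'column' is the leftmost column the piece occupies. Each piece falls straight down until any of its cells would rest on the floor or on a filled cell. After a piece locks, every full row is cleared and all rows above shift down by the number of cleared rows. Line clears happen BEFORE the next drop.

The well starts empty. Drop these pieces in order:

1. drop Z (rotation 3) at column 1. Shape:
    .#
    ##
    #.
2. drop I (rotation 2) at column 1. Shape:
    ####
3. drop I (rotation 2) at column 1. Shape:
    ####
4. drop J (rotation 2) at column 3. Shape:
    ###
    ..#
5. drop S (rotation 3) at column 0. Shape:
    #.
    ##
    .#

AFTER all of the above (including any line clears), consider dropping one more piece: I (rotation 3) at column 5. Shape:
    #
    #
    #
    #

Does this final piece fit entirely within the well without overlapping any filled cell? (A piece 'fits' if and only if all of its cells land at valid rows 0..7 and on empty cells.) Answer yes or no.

Drop 1: Z rot3 at col 1 lands with bottom-row=0; cleared 0 line(s) (total 0); column heights now [0 2 3 0 0 0], max=3
Drop 2: I rot2 at col 1 lands with bottom-row=3; cleared 0 line(s) (total 0); column heights now [0 4 4 4 4 0], max=4
Drop 3: I rot2 at col 1 lands with bottom-row=4; cleared 0 line(s) (total 0); column heights now [0 5 5 5 5 0], max=5
Drop 4: J rot2 at col 3 lands with bottom-row=4; cleared 0 line(s) (total 0); column heights now [0 5 5 6 6 6], max=6
Drop 5: S rot3 at col 0 lands with bottom-row=5; cleared 0 line(s) (total 0); column heights now [8 7 5 6 6 6], max=8
Test piece I rot3 at col 5 (width 1): heights before test = [8 7 5 6 6 6]; fits = False

Answer: no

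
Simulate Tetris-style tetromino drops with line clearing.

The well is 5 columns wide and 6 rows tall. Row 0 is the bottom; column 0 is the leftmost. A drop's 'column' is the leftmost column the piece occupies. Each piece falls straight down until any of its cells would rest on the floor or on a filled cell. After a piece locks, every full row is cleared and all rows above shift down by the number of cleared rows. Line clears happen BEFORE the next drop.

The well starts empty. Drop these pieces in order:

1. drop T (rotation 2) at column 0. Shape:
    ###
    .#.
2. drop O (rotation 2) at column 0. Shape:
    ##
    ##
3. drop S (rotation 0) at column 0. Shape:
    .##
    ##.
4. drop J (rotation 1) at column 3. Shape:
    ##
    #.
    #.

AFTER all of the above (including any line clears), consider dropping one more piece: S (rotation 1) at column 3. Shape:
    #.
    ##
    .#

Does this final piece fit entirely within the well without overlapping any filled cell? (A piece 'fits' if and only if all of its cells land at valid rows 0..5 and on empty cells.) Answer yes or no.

Answer: yes

Derivation:
Drop 1: T rot2 at col 0 lands with bottom-row=0; cleared 0 line(s) (total 0); column heights now [2 2 2 0 0], max=2
Drop 2: O rot2 at col 0 lands with bottom-row=2; cleared 0 line(s) (total 0); column heights now [4 4 2 0 0], max=4
Drop 3: S rot0 at col 0 lands with bottom-row=4; cleared 0 line(s) (total 0); column heights now [5 6 6 0 0], max=6
Drop 4: J rot1 at col 3 lands with bottom-row=0; cleared 0 line(s) (total 0); column heights now [5 6 6 3 3], max=6
Test piece S rot1 at col 3 (width 2): heights before test = [5 6 6 3 3]; fits = True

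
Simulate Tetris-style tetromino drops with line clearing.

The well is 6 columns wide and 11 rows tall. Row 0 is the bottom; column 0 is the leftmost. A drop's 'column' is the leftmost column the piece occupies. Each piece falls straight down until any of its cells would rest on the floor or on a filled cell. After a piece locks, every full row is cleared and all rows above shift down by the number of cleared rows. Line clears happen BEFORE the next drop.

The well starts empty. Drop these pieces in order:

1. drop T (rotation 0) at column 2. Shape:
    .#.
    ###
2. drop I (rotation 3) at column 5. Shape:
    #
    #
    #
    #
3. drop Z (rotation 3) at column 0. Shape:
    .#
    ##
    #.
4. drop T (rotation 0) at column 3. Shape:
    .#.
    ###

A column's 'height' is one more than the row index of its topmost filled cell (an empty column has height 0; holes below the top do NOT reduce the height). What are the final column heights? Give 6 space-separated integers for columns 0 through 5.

Answer: 2 3 1 5 6 5

Derivation:
Drop 1: T rot0 at col 2 lands with bottom-row=0; cleared 0 line(s) (total 0); column heights now [0 0 1 2 1 0], max=2
Drop 2: I rot3 at col 5 lands with bottom-row=0; cleared 0 line(s) (total 0); column heights now [0 0 1 2 1 4], max=4
Drop 3: Z rot3 at col 0 lands with bottom-row=0; cleared 0 line(s) (total 0); column heights now [2 3 1 2 1 4], max=4
Drop 4: T rot0 at col 3 lands with bottom-row=4; cleared 0 line(s) (total 0); column heights now [2 3 1 5 6 5], max=6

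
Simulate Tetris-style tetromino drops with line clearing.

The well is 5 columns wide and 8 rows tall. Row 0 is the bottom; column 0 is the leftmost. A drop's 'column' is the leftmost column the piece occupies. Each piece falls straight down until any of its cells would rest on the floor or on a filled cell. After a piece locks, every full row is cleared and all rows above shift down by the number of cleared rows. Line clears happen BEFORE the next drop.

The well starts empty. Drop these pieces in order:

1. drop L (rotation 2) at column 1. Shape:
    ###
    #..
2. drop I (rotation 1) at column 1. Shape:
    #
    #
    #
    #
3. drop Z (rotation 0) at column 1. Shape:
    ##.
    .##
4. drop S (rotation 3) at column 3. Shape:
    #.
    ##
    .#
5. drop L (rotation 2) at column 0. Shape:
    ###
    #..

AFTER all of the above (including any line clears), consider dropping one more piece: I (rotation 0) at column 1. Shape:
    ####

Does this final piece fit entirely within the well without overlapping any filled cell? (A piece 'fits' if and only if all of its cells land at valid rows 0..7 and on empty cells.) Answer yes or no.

Drop 1: L rot2 at col 1 lands with bottom-row=0; cleared 0 line(s) (total 0); column heights now [0 2 2 2 0], max=2
Drop 2: I rot1 at col 1 lands with bottom-row=2; cleared 0 line(s) (total 0); column heights now [0 6 2 2 0], max=6
Drop 3: Z rot0 at col 1 lands with bottom-row=5; cleared 0 line(s) (total 0); column heights now [0 7 7 6 0], max=7
Drop 4: S rot3 at col 3 lands with bottom-row=5; cleared 0 line(s) (total 0); column heights now [0 7 7 8 7], max=8
Drop 5: L rot2 at col 0 lands with bottom-row=6; cleared 1 line(s) (total 1); column heights now [7 7 7 7 6], max=7
Test piece I rot0 at col 1 (width 4): heights before test = [7 7 7 7 6]; fits = True

Answer: yes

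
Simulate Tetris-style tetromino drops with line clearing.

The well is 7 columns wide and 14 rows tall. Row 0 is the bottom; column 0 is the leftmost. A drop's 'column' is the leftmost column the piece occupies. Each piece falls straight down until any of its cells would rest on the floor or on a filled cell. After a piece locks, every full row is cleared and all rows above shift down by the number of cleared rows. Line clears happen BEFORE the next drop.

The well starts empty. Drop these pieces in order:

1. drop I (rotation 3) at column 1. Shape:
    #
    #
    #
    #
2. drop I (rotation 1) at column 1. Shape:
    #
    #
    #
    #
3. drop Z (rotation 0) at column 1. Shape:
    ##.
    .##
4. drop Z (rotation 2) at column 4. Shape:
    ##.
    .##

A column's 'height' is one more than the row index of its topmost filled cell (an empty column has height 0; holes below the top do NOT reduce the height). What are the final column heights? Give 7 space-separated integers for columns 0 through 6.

Answer: 0 9 9 8 2 2 1

Derivation:
Drop 1: I rot3 at col 1 lands with bottom-row=0; cleared 0 line(s) (total 0); column heights now [0 4 0 0 0 0 0], max=4
Drop 2: I rot1 at col 1 lands with bottom-row=4; cleared 0 line(s) (total 0); column heights now [0 8 0 0 0 0 0], max=8
Drop 3: Z rot0 at col 1 lands with bottom-row=7; cleared 0 line(s) (total 0); column heights now [0 9 9 8 0 0 0], max=9
Drop 4: Z rot2 at col 4 lands with bottom-row=0; cleared 0 line(s) (total 0); column heights now [0 9 9 8 2 2 1], max=9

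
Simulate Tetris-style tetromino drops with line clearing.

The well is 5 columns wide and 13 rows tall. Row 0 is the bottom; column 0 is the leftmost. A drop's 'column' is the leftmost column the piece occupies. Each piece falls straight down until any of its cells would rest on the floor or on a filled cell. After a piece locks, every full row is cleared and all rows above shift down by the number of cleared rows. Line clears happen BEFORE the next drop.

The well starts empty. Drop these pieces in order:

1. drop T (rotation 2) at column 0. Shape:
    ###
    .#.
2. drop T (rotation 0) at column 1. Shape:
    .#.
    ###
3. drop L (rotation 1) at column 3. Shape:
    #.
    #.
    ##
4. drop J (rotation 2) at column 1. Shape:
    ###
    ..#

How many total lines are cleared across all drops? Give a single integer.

Answer: 0

Derivation:
Drop 1: T rot2 at col 0 lands with bottom-row=0; cleared 0 line(s) (total 0); column heights now [2 2 2 0 0], max=2
Drop 2: T rot0 at col 1 lands with bottom-row=2; cleared 0 line(s) (total 0); column heights now [2 3 4 3 0], max=4
Drop 3: L rot1 at col 3 lands with bottom-row=3; cleared 0 line(s) (total 0); column heights now [2 3 4 6 4], max=6
Drop 4: J rot2 at col 1 lands with bottom-row=6; cleared 0 line(s) (total 0); column heights now [2 8 8 8 4], max=8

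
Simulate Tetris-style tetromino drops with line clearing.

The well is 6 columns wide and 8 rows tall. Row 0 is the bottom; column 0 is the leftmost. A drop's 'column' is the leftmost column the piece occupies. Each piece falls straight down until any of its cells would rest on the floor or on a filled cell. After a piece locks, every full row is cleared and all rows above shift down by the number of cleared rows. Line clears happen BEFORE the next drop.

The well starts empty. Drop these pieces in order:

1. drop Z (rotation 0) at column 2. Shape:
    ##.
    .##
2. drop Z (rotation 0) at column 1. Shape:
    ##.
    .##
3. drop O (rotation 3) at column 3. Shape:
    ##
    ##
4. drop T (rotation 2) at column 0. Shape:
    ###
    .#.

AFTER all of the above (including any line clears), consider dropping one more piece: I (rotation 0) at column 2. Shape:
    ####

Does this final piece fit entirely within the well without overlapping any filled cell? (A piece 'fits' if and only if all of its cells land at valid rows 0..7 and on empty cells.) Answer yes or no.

Drop 1: Z rot0 at col 2 lands with bottom-row=0; cleared 0 line(s) (total 0); column heights now [0 0 2 2 1 0], max=2
Drop 2: Z rot0 at col 1 lands with bottom-row=2; cleared 0 line(s) (total 0); column heights now [0 4 4 3 1 0], max=4
Drop 3: O rot3 at col 3 lands with bottom-row=3; cleared 0 line(s) (total 0); column heights now [0 4 4 5 5 0], max=5
Drop 4: T rot2 at col 0 lands with bottom-row=4; cleared 0 line(s) (total 0); column heights now [6 6 6 5 5 0], max=6
Test piece I rot0 at col 2 (width 4): heights before test = [6 6 6 5 5 0]; fits = True

Answer: yes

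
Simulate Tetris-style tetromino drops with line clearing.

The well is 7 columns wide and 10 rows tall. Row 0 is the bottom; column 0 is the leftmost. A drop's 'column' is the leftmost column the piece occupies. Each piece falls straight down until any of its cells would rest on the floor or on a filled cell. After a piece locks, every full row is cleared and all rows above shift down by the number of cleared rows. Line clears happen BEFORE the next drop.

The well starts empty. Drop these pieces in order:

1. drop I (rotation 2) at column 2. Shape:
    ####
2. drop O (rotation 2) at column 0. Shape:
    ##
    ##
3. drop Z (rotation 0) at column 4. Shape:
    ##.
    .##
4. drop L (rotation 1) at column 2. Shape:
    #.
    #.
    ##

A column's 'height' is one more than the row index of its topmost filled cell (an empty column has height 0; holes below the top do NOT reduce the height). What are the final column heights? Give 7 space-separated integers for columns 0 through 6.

Answer: 2 2 4 2 3 3 2

Derivation:
Drop 1: I rot2 at col 2 lands with bottom-row=0; cleared 0 line(s) (total 0); column heights now [0 0 1 1 1 1 0], max=1
Drop 2: O rot2 at col 0 lands with bottom-row=0; cleared 0 line(s) (total 0); column heights now [2 2 1 1 1 1 0], max=2
Drop 3: Z rot0 at col 4 lands with bottom-row=1; cleared 0 line(s) (total 0); column heights now [2 2 1 1 3 3 2], max=3
Drop 4: L rot1 at col 2 lands with bottom-row=1; cleared 0 line(s) (total 0); column heights now [2 2 4 2 3 3 2], max=4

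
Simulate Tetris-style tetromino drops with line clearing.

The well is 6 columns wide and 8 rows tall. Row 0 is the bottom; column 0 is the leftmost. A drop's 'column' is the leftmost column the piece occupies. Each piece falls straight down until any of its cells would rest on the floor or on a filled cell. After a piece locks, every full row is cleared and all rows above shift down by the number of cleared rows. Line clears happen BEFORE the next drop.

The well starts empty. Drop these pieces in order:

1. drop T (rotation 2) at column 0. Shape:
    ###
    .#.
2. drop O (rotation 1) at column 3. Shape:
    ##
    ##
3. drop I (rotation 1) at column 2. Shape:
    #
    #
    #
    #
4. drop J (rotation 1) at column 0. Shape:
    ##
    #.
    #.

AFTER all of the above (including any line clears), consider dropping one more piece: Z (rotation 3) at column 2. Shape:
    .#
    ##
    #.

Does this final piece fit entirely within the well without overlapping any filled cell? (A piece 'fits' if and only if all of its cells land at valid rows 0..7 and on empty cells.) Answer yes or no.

Answer: no

Derivation:
Drop 1: T rot2 at col 0 lands with bottom-row=0; cleared 0 line(s) (total 0); column heights now [2 2 2 0 0 0], max=2
Drop 2: O rot1 at col 3 lands with bottom-row=0; cleared 0 line(s) (total 0); column heights now [2 2 2 2 2 0], max=2
Drop 3: I rot1 at col 2 lands with bottom-row=2; cleared 0 line(s) (total 0); column heights now [2 2 6 2 2 0], max=6
Drop 4: J rot1 at col 0 lands with bottom-row=2; cleared 0 line(s) (total 0); column heights now [5 5 6 2 2 0], max=6
Test piece Z rot3 at col 2 (width 2): heights before test = [5 5 6 2 2 0]; fits = False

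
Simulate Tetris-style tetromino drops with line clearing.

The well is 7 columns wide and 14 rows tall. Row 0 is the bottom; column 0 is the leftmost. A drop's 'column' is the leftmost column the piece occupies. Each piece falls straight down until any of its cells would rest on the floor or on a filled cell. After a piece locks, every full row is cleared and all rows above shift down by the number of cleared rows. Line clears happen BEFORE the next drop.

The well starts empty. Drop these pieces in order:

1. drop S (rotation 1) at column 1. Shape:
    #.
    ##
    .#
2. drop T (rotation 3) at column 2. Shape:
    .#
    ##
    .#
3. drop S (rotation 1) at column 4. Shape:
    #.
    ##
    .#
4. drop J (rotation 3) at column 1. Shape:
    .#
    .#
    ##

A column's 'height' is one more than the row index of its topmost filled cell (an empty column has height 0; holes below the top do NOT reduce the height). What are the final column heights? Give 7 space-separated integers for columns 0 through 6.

Drop 1: S rot1 at col 1 lands with bottom-row=0; cleared 0 line(s) (total 0); column heights now [0 3 2 0 0 0 0], max=3
Drop 2: T rot3 at col 2 lands with bottom-row=1; cleared 0 line(s) (total 0); column heights now [0 3 3 4 0 0 0], max=4
Drop 3: S rot1 at col 4 lands with bottom-row=0; cleared 0 line(s) (total 0); column heights now [0 3 3 4 3 2 0], max=4
Drop 4: J rot3 at col 1 lands with bottom-row=3; cleared 0 line(s) (total 0); column heights now [0 4 6 4 3 2 0], max=6

Answer: 0 4 6 4 3 2 0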